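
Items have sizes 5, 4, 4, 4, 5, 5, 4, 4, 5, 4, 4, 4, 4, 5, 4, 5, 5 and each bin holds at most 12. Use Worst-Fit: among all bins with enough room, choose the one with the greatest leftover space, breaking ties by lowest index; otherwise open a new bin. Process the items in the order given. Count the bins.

Put 5 in bin 1; 7 remain.
Put 4 in bin 1; 3 remain.
Put 4 in bin 2; 8 remain.
Put 4 in bin 2; 4 remain.
Put 5 in bin 3; 7 remain.
Put 5 in bin 3; 2 remain.
Put 4 in bin 2; 0 remain.
Put 4 in bin 4; 8 remain.
Put 5 in bin 4; 3 remain.
Put 4 in bin 5; 8 remain.
Put 4 in bin 5; 4 remain.
Put 4 in bin 5; 0 remain.
Put 4 in bin 6; 8 remain.
Put 5 in bin 6; 3 remain.
Put 4 in bin 7; 8 remain.
Put 5 in bin 7; 3 remain.
Put 5 in bin 8; 7 remain.

8 bins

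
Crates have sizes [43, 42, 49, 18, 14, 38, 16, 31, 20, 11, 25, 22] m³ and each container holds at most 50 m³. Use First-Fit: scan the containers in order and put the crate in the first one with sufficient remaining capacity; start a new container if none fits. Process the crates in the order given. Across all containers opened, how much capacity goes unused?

container 1: place 43 m³, 7 m³ left
container 2: place 42 m³, 8 m³ left
container 3: place 49 m³, 1 m³ left
container 4: place 18 m³, 32 m³ left
container 4: place 14 m³, 18 m³ left
container 5: place 38 m³, 12 m³ left
container 4: place 16 m³, 2 m³ left
container 6: place 31 m³, 19 m³ left
container 7: place 20 m³, 30 m³ left
container 5: place 11 m³, 1 m³ left
container 7: place 25 m³, 5 m³ left
container 8: place 22 m³, 28 m³ left
8 containers × 50 m³ = 400 m³; used 329 m³; unused 71 m³.

71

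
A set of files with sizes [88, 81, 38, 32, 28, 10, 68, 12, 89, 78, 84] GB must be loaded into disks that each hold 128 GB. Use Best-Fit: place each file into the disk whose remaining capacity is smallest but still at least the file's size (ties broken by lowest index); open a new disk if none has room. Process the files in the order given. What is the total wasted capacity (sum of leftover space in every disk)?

disk 1: place 88 GB, 40 GB left
disk 2: place 81 GB, 47 GB left
disk 1: place 38 GB, 2 GB left
disk 2: place 32 GB, 15 GB left
disk 3: place 28 GB, 100 GB left
disk 2: place 10 GB, 5 GB left
disk 3: place 68 GB, 32 GB left
disk 3: place 12 GB, 20 GB left
disk 4: place 89 GB, 39 GB left
disk 5: place 78 GB, 50 GB left
disk 6: place 84 GB, 44 GB left
6 disks × 128 GB = 768 GB; used 608 GB; unused 160 GB.

160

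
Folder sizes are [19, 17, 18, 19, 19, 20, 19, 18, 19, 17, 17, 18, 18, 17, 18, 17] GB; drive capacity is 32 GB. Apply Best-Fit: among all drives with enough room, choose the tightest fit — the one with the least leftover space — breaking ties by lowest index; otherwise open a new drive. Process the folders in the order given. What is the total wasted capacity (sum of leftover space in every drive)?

222

drive 1: place 19 GB, 13 GB left
drive 2: place 17 GB, 15 GB left
drive 3: place 18 GB, 14 GB left
drive 4: place 19 GB, 13 GB left
drive 5: place 19 GB, 13 GB left
drive 6: place 20 GB, 12 GB left
drive 7: place 19 GB, 13 GB left
drive 8: place 18 GB, 14 GB left
drive 9: place 19 GB, 13 GB left
drive 10: place 17 GB, 15 GB left
drive 11: place 17 GB, 15 GB left
drive 12: place 18 GB, 14 GB left
drive 13: place 18 GB, 14 GB left
drive 14: place 17 GB, 15 GB left
drive 15: place 18 GB, 14 GB left
drive 16: place 17 GB, 15 GB left
16 drives × 32 GB = 512 GB; used 290 GB; unused 222 GB.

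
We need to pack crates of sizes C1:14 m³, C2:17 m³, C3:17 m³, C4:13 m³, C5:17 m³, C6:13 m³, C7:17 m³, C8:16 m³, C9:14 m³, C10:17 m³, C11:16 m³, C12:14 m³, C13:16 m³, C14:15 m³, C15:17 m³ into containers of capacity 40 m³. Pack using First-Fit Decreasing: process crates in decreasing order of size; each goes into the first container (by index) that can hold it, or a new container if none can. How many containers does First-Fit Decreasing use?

Sorted descending: 17, 17, 17, 17, 17, 17, 16, 16, 16, 15, 14, 14, 14, 13, 13.
Put 17 m³ in container 1; 23 m³ remain.
Put 17 m³ in container 1; 6 m³ remain.
Put 17 m³ in container 2; 23 m³ remain.
Put 17 m³ in container 2; 6 m³ remain.
Put 17 m³ in container 3; 23 m³ remain.
Put 17 m³ in container 3; 6 m³ remain.
Put 16 m³ in container 4; 24 m³ remain.
Put 16 m³ in container 4; 8 m³ remain.
Put 16 m³ in container 5; 24 m³ remain.
Put 15 m³ in container 5; 9 m³ remain.
Put 14 m³ in container 6; 26 m³ remain.
Put 14 m³ in container 6; 12 m³ remain.
Put 14 m³ in container 7; 26 m³ remain.
Put 13 m³ in container 7; 13 m³ remain.
Put 13 m³ in container 7; 0 m³ remain.
Final containers: [17,17] [17,17] [17,17] [16,16] [16,15] [14,14] [14,13,13].

7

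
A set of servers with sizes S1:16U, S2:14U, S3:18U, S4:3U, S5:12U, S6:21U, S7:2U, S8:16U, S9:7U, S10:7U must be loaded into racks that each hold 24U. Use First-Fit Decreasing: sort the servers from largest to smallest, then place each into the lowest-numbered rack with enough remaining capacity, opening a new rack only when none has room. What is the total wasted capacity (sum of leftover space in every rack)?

28

Sorted descending: 21, 18, 16, 16, 14, 12, 7, 7, 3, 2.
rack 1: place 21U, 3U left
rack 2: place 18U, 6U left
rack 3: place 16U, 8U left
rack 4: place 16U, 8U left
rack 5: place 14U, 10U left
rack 6: place 12U, 12U left
rack 3: place 7U, 1U left
rack 4: place 7U, 1U left
rack 1: place 3U, 0U left
rack 2: place 2U, 4U left
6 racks × 24U = 144U; used 116U; unused 28U.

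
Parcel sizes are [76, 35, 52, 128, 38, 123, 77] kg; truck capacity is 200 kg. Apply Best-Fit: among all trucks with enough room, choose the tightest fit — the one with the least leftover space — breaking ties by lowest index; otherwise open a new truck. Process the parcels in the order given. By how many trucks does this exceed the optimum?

Best-Fit: [76,35,52] [128,38] [123,77] → 3 trucks.
Total size 529 kg; any packing needs at least ⌈529/200⌉ = 3 trucks.
So 3 is already optimal.

0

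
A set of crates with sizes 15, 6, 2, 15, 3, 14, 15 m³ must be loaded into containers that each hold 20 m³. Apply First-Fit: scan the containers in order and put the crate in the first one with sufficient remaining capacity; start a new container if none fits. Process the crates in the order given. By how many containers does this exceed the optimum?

0

First-Fit: [15,2,3] [6,14] [15] [15] → 4 containers.
Total size 70 m³; any packing needs at least ⌈70/20⌉ = 4 containers.
So 4 is already optimal.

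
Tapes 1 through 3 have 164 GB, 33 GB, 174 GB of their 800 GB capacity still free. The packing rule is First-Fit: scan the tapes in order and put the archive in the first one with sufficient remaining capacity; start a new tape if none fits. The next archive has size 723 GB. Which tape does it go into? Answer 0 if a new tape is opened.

0

No tape has ≥ 723 GB free, so a new tape is opened.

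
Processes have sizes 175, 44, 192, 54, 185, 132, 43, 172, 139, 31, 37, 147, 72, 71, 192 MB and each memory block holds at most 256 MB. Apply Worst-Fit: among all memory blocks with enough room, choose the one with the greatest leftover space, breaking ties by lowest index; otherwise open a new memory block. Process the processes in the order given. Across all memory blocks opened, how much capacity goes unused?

362

memory block 1: place 175 MB, 81 MB left
memory block 1: place 44 MB, 37 MB left
memory block 2: place 192 MB, 64 MB left
memory block 2: place 54 MB, 10 MB left
memory block 3: place 185 MB, 71 MB left
memory block 4: place 132 MB, 124 MB left
memory block 4: place 43 MB, 81 MB left
memory block 5: place 172 MB, 84 MB left
memory block 6: place 139 MB, 117 MB left
memory block 6: place 31 MB, 86 MB left
memory block 6: place 37 MB, 49 MB left
memory block 7: place 147 MB, 109 MB left
memory block 7: place 72 MB, 37 MB left
memory block 5: place 71 MB, 13 MB left
memory block 8: place 192 MB, 64 MB left
8 memory blocks × 256 MB = 2048 MB; used 1686 MB; unused 362 MB.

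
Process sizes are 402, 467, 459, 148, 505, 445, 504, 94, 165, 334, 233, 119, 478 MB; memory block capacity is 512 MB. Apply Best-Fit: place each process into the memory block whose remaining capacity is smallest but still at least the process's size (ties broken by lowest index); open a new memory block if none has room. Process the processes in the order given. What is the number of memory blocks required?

10 memory blocks

402 MB → memory block 1 (remaining 110 MB)
467 MB → memory block 2 (remaining 45 MB)
459 MB → memory block 3 (remaining 53 MB)
148 MB → memory block 4 (remaining 364 MB)
505 MB → memory block 5 (remaining 7 MB)
445 MB → memory block 6 (remaining 67 MB)
504 MB → memory block 7 (remaining 8 MB)
94 MB → memory block 1 (remaining 16 MB)
165 MB → memory block 4 (remaining 199 MB)
334 MB → memory block 8 (remaining 178 MB)
233 MB → memory block 9 (remaining 279 MB)
119 MB → memory block 8 (remaining 59 MB)
478 MB → memory block 10 (remaining 34 MB)
Final memory blocks: [402,94] [467] [459] [148,165] [505] [445] [504] [334,119] [233] [478].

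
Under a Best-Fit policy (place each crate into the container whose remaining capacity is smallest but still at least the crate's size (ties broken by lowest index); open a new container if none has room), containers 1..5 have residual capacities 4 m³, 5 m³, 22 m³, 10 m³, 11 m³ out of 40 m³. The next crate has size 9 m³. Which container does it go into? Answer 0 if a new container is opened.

Containers with room: container 3 (22 m³), container 4 (10 m³), container 5 (11 m³).
Tightest fit is container 4 with 10 m³ free.

4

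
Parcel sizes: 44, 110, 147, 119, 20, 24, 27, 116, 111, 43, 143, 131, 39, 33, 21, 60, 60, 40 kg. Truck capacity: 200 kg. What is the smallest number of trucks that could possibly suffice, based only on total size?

Total size = 44 + 110 + 147 + 119 + 20 + 24 + 27 + 116 + 111 + 43 + 143 + 131 + 39 + 33 + 21 + 60 + 60 + 40 = 1288 kg.
⌈1288 / 200⌉ = 7.

7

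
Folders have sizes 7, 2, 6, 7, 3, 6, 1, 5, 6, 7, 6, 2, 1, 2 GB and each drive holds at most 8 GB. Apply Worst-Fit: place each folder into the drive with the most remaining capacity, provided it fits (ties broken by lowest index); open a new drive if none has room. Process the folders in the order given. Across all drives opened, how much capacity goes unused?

11

Put 7 GB in drive 1; 1 GB remain.
Put 2 GB in drive 2; 6 GB remain.
Put 6 GB in drive 2; 0 GB remain.
Put 7 GB in drive 3; 1 GB remain.
Put 3 GB in drive 4; 5 GB remain.
Put 6 GB in drive 5; 2 GB remain.
Put 1 GB in drive 4; 4 GB remain.
Put 5 GB in drive 6; 3 GB remain.
Put 6 GB in drive 7; 2 GB remain.
Put 7 GB in drive 8; 1 GB remain.
Put 6 GB in drive 9; 2 GB remain.
Put 2 GB in drive 4; 2 GB remain.
Put 1 GB in drive 6; 2 GB remain.
Put 2 GB in drive 4; 0 GB remain.
9 drives × 8 GB = 72 GB; used 61 GB; unused 11 GB.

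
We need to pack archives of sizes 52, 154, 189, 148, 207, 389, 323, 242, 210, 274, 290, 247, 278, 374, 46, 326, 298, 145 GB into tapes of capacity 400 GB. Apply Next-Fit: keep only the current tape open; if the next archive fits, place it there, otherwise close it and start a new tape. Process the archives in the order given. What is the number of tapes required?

14

52 GB → tape 1 (remaining 348 GB)
154 GB → tape 1 (remaining 194 GB)
189 GB → tape 1 (remaining 5 GB)
148 GB → tape 2 (remaining 252 GB)
207 GB → tape 2 (remaining 45 GB)
389 GB → tape 3 (remaining 11 GB)
323 GB → tape 4 (remaining 77 GB)
242 GB → tape 5 (remaining 158 GB)
210 GB → tape 6 (remaining 190 GB)
274 GB → tape 7 (remaining 126 GB)
290 GB → tape 8 (remaining 110 GB)
247 GB → tape 9 (remaining 153 GB)
278 GB → tape 10 (remaining 122 GB)
374 GB → tape 11 (remaining 26 GB)
46 GB → tape 12 (remaining 354 GB)
326 GB → tape 12 (remaining 28 GB)
298 GB → tape 13 (remaining 102 GB)
145 GB → tape 14 (remaining 255 GB)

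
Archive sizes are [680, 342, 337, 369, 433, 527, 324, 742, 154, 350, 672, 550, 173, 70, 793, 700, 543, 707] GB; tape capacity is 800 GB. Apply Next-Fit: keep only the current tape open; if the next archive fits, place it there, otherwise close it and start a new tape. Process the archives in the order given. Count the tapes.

14 tapes

tape 1: place 680 GB, 120 GB left
tape 2: place 342 GB, 458 GB left
tape 2: place 337 GB, 121 GB left
tape 3: place 369 GB, 431 GB left
tape 4: place 433 GB, 367 GB left
tape 5: place 527 GB, 273 GB left
tape 6: place 324 GB, 476 GB left
tape 7: place 742 GB, 58 GB left
tape 8: place 154 GB, 646 GB left
tape 8: place 350 GB, 296 GB left
tape 9: place 672 GB, 128 GB left
tape 10: place 550 GB, 250 GB left
tape 10: place 173 GB, 77 GB left
tape 10: place 70 GB, 7 GB left
tape 11: place 793 GB, 7 GB left
tape 12: place 700 GB, 100 GB left
tape 13: place 543 GB, 257 GB left
tape 14: place 707 GB, 93 GB left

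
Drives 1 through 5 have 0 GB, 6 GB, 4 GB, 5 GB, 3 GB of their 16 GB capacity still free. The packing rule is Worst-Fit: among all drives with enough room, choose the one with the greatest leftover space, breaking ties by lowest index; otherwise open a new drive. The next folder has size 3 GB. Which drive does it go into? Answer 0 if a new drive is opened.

Drives with room: drive 2 (6 GB), drive 3 (4 GB), drive 4 (5 GB), drive 5 (3 GB).
Most room is drive 2 with 6 GB free.

2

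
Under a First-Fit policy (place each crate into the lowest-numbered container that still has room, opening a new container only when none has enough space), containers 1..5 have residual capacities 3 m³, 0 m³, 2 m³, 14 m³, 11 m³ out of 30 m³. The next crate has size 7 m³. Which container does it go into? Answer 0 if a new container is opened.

4

Containers with room: container 4 (14 m³), container 5 (11 m³).
The first with room is container 4.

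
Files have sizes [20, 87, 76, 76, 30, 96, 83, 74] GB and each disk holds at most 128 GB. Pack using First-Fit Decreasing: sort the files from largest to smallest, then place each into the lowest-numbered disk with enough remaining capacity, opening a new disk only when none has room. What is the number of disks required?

6 disks

Sorted descending: 96, 87, 83, 76, 76, 74, 30, 20.
disk 1: place 96 GB, 32 GB left
disk 2: place 87 GB, 41 GB left
disk 3: place 83 GB, 45 GB left
disk 4: place 76 GB, 52 GB left
disk 5: place 76 GB, 52 GB left
disk 6: place 74 GB, 54 GB left
disk 1: place 30 GB, 2 GB left
disk 2: place 20 GB, 21 GB left
Final disks: [96,30] [87,20] [83] [76] [76] [74].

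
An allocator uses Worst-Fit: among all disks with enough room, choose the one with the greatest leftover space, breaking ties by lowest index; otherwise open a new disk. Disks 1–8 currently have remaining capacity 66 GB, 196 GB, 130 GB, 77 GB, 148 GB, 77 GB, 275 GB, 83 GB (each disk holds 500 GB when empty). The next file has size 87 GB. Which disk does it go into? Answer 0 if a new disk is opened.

7

Disks with room: disk 2 (196 GB), disk 3 (130 GB), disk 5 (148 GB), disk 7 (275 GB).
Most room is disk 7 with 275 GB free.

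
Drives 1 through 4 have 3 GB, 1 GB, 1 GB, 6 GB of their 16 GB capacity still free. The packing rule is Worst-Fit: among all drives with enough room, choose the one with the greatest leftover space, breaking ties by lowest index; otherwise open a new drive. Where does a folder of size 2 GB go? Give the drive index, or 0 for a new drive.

Drives with room: drive 1 (3 GB), drive 4 (6 GB).
Most room is drive 4 with 6 GB free.

4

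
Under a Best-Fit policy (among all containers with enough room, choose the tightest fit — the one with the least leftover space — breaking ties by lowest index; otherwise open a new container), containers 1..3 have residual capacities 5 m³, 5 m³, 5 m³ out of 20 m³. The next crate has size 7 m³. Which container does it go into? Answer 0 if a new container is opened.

No container has ≥ 7 m³ free, so a new container is opened.

0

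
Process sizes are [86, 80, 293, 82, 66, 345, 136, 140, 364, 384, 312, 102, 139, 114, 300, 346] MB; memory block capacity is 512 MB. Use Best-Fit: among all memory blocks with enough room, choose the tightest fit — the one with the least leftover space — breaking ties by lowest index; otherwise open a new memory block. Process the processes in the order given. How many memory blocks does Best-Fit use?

86 MB → memory block 1 (remaining 426 MB)
80 MB → memory block 1 (remaining 346 MB)
293 MB → memory block 1 (remaining 53 MB)
82 MB → memory block 2 (remaining 430 MB)
66 MB → memory block 2 (remaining 364 MB)
345 MB → memory block 2 (remaining 19 MB)
136 MB → memory block 3 (remaining 376 MB)
140 MB → memory block 3 (remaining 236 MB)
364 MB → memory block 4 (remaining 148 MB)
384 MB → memory block 5 (remaining 128 MB)
312 MB → memory block 6 (remaining 200 MB)
102 MB → memory block 5 (remaining 26 MB)
139 MB → memory block 4 (remaining 9 MB)
114 MB → memory block 6 (remaining 86 MB)
300 MB → memory block 7 (remaining 212 MB)
346 MB → memory block 8 (remaining 166 MB)

8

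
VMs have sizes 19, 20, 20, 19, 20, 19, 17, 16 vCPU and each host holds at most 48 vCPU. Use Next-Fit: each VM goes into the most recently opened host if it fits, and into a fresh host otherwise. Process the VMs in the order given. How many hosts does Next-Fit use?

Put 19 vCPU in host 1; 29 vCPU remain.
Put 20 vCPU in host 1; 9 vCPU remain.
Put 20 vCPU in host 2; 28 vCPU remain.
Put 19 vCPU in host 2; 9 vCPU remain.
Put 20 vCPU in host 3; 28 vCPU remain.
Put 19 vCPU in host 3; 9 vCPU remain.
Put 17 vCPU in host 4; 31 vCPU remain.
Put 16 vCPU in host 4; 15 vCPU remain.
Final hosts: [19,20] [20,19] [20,19] [17,16].

4 hosts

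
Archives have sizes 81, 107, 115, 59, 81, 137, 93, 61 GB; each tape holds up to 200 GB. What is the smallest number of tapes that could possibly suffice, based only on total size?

4

Total size = 81 + 107 + 115 + 59 + 81 + 137 + 93 + 61 = 734 GB.
⌈734 / 200⌉ = 4.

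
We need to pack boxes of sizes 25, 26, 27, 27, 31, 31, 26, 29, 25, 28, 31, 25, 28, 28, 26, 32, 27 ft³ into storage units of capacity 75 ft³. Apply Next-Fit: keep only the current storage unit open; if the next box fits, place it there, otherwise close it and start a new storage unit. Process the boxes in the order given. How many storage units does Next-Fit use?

9 storage units

25 ft³ → storage unit 1 (remaining 50 ft³)
26 ft³ → storage unit 1 (remaining 24 ft³)
27 ft³ → storage unit 2 (remaining 48 ft³)
27 ft³ → storage unit 2 (remaining 21 ft³)
31 ft³ → storage unit 3 (remaining 44 ft³)
31 ft³ → storage unit 3 (remaining 13 ft³)
26 ft³ → storage unit 4 (remaining 49 ft³)
29 ft³ → storage unit 4 (remaining 20 ft³)
25 ft³ → storage unit 5 (remaining 50 ft³)
28 ft³ → storage unit 5 (remaining 22 ft³)
31 ft³ → storage unit 6 (remaining 44 ft³)
25 ft³ → storage unit 6 (remaining 19 ft³)
28 ft³ → storage unit 7 (remaining 47 ft³)
28 ft³ → storage unit 7 (remaining 19 ft³)
26 ft³ → storage unit 8 (remaining 49 ft³)
32 ft³ → storage unit 8 (remaining 17 ft³)
27 ft³ → storage unit 9 (remaining 48 ft³)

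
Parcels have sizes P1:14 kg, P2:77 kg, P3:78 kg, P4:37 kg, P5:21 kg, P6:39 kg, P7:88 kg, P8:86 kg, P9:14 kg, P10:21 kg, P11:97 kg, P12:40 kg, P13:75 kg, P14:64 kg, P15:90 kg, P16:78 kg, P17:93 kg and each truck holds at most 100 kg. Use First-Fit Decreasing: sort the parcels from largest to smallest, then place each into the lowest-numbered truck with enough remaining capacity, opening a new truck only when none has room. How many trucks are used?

12 trucks

Sorted descending: 97, 93, 90, 88, 86, 78, 78, 77, 75, 64, 40, 39, 37, 21, 21, 14, 14.
Put 97 kg in truck 1; 3 kg remain.
Put 93 kg in truck 2; 7 kg remain.
Put 90 kg in truck 3; 10 kg remain.
Put 88 kg in truck 4; 12 kg remain.
Put 86 kg in truck 5; 14 kg remain.
Put 78 kg in truck 6; 22 kg remain.
Put 78 kg in truck 7; 22 kg remain.
Put 77 kg in truck 8; 23 kg remain.
Put 75 kg in truck 9; 25 kg remain.
Put 64 kg in truck 10; 36 kg remain.
Put 40 kg in truck 11; 60 kg remain.
Put 39 kg in truck 11; 21 kg remain.
Put 37 kg in truck 12; 63 kg remain.
Put 21 kg in truck 6; 1 kg remain.
Put 21 kg in truck 7; 1 kg remain.
Put 14 kg in truck 5; 0 kg remain.
Put 14 kg in truck 8; 9 kg remain.
Final trucks: [97] [93] [90] [88] [86,14] [78,21] [78,21] [77,14] [75] [64] [40,39] [37].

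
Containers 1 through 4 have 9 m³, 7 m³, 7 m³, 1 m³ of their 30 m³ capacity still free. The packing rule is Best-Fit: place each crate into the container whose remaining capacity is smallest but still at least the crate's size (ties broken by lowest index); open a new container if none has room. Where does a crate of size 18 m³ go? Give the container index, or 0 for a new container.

0

No container has ≥ 18 m³ free, so a new container is opened.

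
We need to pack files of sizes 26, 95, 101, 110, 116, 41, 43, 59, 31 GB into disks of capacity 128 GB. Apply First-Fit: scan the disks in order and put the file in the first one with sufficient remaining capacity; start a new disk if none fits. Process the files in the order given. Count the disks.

6

disk 1: place 26 GB, 102 GB left
disk 1: place 95 GB, 7 GB left
disk 2: place 101 GB, 27 GB left
disk 3: place 110 GB, 18 GB left
disk 4: place 116 GB, 12 GB left
disk 5: place 41 GB, 87 GB left
disk 5: place 43 GB, 44 GB left
disk 6: place 59 GB, 69 GB left
disk 5: place 31 GB, 13 GB left
Final disks: [26,95] [101] [110] [116] [41,43,31] [59].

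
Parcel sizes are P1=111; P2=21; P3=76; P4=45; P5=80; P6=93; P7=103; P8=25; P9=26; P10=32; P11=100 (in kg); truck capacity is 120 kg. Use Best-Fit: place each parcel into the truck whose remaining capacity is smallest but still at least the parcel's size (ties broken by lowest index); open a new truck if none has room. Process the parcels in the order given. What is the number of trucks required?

7

Put P1 (111 kg) in truck 1; 9 kg remain.
Put P2 (21 kg) in truck 2; 99 kg remain.
Put P3 (76 kg) in truck 2; 23 kg remain.
Put P4 (45 kg) in truck 3; 75 kg remain.
Put P5 (80 kg) in truck 4; 40 kg remain.
Put P6 (93 kg) in truck 5; 27 kg remain.
Put P7 (103 kg) in truck 6; 17 kg remain.
Put P8 (25 kg) in truck 5; 2 kg remain.
Put P9 (26 kg) in truck 4; 14 kg remain.
Put P10 (32 kg) in truck 3; 43 kg remain.
Put P11 (100 kg) in truck 7; 20 kg remain.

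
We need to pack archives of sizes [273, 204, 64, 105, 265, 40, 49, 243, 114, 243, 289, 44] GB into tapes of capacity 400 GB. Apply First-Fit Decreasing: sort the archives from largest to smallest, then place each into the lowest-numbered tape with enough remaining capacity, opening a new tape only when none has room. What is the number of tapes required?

6

Sorted descending: 289, 273, 265, 243, 243, 204, 114, 105, 64, 49, 44, 40.
Put 289 GB in tape 1; 111 GB remain.
Put 273 GB in tape 2; 127 GB remain.
Put 265 GB in tape 3; 135 GB remain.
Put 243 GB in tape 4; 157 GB remain.
Put 243 GB in tape 5; 157 GB remain.
Put 204 GB in tape 6; 196 GB remain.
Put 114 GB in tape 2; 13 GB remain.
Put 105 GB in tape 1; 6 GB remain.
Put 64 GB in tape 3; 71 GB remain.
Put 49 GB in tape 3; 22 GB remain.
Put 44 GB in tape 4; 113 GB remain.
Put 40 GB in tape 4; 73 GB remain.
Final tapes: [289,105] [273,114] [265,64,49] [243,44,40] [243] [204].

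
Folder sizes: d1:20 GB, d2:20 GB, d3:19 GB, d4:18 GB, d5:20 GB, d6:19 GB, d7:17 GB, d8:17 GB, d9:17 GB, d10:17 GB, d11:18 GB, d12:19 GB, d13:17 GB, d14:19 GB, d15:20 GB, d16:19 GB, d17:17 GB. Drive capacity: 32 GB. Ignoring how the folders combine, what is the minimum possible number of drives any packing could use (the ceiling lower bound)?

10

Total size = 20 + 20 + 19 + 18 + 20 + 19 + 17 + 17 + 17 + 17 + 18 + 19 + 17 + 19 + 20 + 19 + 17 = 313 GB.
⌈313 / 32⌉ = 10.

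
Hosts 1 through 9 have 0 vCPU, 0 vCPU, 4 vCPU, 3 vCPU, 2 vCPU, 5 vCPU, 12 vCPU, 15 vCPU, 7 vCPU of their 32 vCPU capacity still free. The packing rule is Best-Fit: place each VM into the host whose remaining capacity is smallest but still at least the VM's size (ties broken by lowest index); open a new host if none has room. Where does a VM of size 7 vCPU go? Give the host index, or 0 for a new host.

Hosts with room: host 7 (12 vCPU), host 8 (15 vCPU), host 9 (7 vCPU).
Tightest fit is host 9 with 7 vCPU free.

9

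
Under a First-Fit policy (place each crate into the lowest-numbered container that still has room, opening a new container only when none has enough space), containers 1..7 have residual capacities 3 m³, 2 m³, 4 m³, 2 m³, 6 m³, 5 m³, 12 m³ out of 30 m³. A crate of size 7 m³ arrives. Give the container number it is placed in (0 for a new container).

Containers with room: container 7 (12 m³).
The first with room is container 7.

7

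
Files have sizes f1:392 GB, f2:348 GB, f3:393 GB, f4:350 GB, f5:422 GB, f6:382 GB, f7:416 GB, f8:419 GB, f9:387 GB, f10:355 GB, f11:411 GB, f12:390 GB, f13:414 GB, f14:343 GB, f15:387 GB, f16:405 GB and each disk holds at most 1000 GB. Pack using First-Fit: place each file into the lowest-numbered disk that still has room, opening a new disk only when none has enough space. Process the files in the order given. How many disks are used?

disk 1: place f1 (392 GB), 608 GB left
disk 1: place f2 (348 GB), 260 GB left
disk 2: place f3 (393 GB), 607 GB left
disk 2: place f4 (350 GB), 257 GB left
disk 3: place f5 (422 GB), 578 GB left
disk 3: place f6 (382 GB), 196 GB left
disk 4: place f7 (416 GB), 584 GB left
disk 4: place f8 (419 GB), 165 GB left
disk 5: place f9 (387 GB), 613 GB left
disk 5: place f10 (355 GB), 258 GB left
disk 6: place f11 (411 GB), 589 GB left
disk 6: place f12 (390 GB), 199 GB left
disk 7: place f13 (414 GB), 586 GB left
disk 7: place f14 (343 GB), 243 GB left
disk 8: place f15 (387 GB), 613 GB left
disk 8: place f16 (405 GB), 208 GB left
Final disks: [392,348] [393,350] [422,382] [416,419] [387,355] [411,390] [414,343] [387,405].

8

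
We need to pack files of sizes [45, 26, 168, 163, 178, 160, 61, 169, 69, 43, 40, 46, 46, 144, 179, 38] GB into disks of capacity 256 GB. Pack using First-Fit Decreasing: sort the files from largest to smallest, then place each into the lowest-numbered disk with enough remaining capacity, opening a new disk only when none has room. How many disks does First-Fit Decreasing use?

7

Sorted descending: 179, 178, 169, 168, 163, 160, 144, 69, 61, 46, 46, 45, 43, 40, 38, 26.
disk 1: place 179 GB, 77 GB left
disk 2: place 178 GB, 78 GB left
disk 3: place 169 GB, 87 GB left
disk 4: place 168 GB, 88 GB left
disk 5: place 163 GB, 93 GB left
disk 6: place 160 GB, 96 GB left
disk 7: place 144 GB, 112 GB left
disk 1: place 69 GB, 8 GB left
disk 2: place 61 GB, 17 GB left
disk 3: place 46 GB, 41 GB left
disk 4: place 46 GB, 42 GB left
disk 5: place 45 GB, 48 GB left
disk 5: place 43 GB, 5 GB left
disk 3: place 40 GB, 1 GB left
disk 4: place 38 GB, 4 GB left
disk 6: place 26 GB, 70 GB left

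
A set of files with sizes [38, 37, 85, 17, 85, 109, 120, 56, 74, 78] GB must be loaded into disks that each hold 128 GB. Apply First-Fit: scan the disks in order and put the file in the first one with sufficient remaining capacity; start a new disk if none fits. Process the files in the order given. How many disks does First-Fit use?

8 disks

disk 1: place 38 GB, 90 GB left
disk 1: place 37 GB, 53 GB left
disk 2: place 85 GB, 43 GB left
disk 1: place 17 GB, 36 GB left
disk 3: place 85 GB, 43 GB left
disk 4: place 109 GB, 19 GB left
disk 5: place 120 GB, 8 GB left
disk 6: place 56 GB, 72 GB left
disk 7: place 74 GB, 54 GB left
disk 8: place 78 GB, 50 GB left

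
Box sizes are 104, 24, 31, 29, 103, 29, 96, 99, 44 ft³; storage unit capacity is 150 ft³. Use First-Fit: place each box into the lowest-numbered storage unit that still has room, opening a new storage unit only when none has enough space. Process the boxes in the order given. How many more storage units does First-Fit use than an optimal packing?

1

First-Fit: [104,24] [31,29,29,44] [103] [96] [99] → 5 storage units.
Total size 559 ft³; any packing needs at least ⌈559/150⌉ = 4 storage units.
An optimal packing achieves that bound: [104,44] [103,31] [99,29] [96,29,24] → 4 storage units.
Excess: 5 − 4 = 1.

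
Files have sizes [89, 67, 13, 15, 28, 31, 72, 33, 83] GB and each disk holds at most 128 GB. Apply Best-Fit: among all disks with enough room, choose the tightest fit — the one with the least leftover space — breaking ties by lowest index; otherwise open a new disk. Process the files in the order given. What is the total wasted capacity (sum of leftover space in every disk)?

81

disk 1: place 89 GB, 39 GB left
disk 2: place 67 GB, 61 GB left
disk 1: place 13 GB, 26 GB left
disk 1: place 15 GB, 11 GB left
disk 2: place 28 GB, 33 GB left
disk 2: place 31 GB, 2 GB left
disk 3: place 72 GB, 56 GB left
disk 3: place 33 GB, 23 GB left
disk 4: place 83 GB, 45 GB left
4 disks × 128 GB = 512 GB; used 431 GB; unused 81 GB.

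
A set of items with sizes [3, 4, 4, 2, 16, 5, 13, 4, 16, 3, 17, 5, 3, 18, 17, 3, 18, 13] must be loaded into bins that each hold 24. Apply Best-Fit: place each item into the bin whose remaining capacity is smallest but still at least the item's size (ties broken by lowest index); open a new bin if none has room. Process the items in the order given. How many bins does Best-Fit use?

9 bins

3 → bin 1 (remaining 21)
4 → bin 1 (remaining 17)
4 → bin 1 (remaining 13)
2 → bin 1 (remaining 11)
16 → bin 2 (remaining 8)
5 → bin 2 (remaining 3)
13 → bin 3 (remaining 11)
4 → bin 1 (remaining 7)
16 → bin 4 (remaining 8)
3 → bin 2 (remaining 0)
17 → bin 5 (remaining 7)
5 → bin 1 (remaining 2)
3 → bin 5 (remaining 4)
18 → bin 6 (remaining 6)
17 → bin 7 (remaining 7)
3 → bin 5 (remaining 1)
18 → bin 8 (remaining 6)
13 → bin 9 (remaining 11)
Final bins: [3,4,4,2,4,5] [16,5,3] [13] [16] [17,3,3] [18] [17] [18] [13].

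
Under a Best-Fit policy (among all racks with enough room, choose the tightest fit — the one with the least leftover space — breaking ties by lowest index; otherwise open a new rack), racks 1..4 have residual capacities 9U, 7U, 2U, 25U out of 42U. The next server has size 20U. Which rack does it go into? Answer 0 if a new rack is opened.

4

Racks with room: rack 4 (25U).
Tightest fit is rack 4 with 25U free.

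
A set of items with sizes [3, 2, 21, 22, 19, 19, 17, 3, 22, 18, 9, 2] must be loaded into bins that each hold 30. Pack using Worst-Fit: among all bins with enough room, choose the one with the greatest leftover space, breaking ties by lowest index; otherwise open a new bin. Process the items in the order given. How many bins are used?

7 bins

3 → bin 1 (remaining 27)
2 → bin 1 (remaining 25)
21 → bin 1 (remaining 4)
22 → bin 2 (remaining 8)
19 → bin 3 (remaining 11)
19 → bin 4 (remaining 11)
17 → bin 5 (remaining 13)
3 → bin 5 (remaining 10)
22 → bin 6 (remaining 8)
18 → bin 7 (remaining 12)
9 → bin 7 (remaining 3)
2 → bin 3 (remaining 9)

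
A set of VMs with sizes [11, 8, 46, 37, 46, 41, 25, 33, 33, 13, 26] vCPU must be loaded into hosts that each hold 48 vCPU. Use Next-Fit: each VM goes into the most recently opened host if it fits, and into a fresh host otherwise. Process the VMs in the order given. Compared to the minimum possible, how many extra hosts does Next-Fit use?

1

Next-Fit: [11,8] [46] [37] [46] [41] [25] [33] [33,13] [26] → 9 hosts.
8 VMs exceed 24 vCPU (half the capacity), and no two of those can share a host, so at least 8 hosts are needed.
An optimal packing achieves that bound: [46] [46] [41] [37,11] [33,13] [33,8] [26] [25] → 8 hosts.
Excess: 9 − 8 = 1.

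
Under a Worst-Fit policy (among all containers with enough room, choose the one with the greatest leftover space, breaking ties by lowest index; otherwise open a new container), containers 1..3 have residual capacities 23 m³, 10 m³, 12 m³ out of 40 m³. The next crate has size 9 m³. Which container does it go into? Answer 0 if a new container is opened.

Containers with room: container 1 (23 m³), container 2 (10 m³), container 3 (12 m³).
Most room is container 1 with 23 m³ free.

1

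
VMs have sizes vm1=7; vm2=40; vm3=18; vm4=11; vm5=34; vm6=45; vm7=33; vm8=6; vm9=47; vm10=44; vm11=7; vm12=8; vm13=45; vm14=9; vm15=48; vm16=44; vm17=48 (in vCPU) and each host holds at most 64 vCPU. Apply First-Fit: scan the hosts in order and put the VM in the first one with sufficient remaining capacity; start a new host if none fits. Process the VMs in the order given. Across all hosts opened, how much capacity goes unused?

vm1 (7 vCPU) → host 1 (remaining 57 vCPU)
vm2 (40 vCPU) → host 1 (remaining 17 vCPU)
vm3 (18 vCPU) → host 2 (remaining 46 vCPU)
vm4 (11 vCPU) → host 1 (remaining 6 vCPU)
vm5 (34 vCPU) → host 2 (remaining 12 vCPU)
vm6 (45 vCPU) → host 3 (remaining 19 vCPU)
vm7 (33 vCPU) → host 4 (remaining 31 vCPU)
vm8 (6 vCPU) → host 1 (remaining 0 vCPU)
vm9 (47 vCPU) → host 5 (remaining 17 vCPU)
vm10 (44 vCPU) → host 6 (remaining 20 vCPU)
vm11 (7 vCPU) → host 2 (remaining 5 vCPU)
vm12 (8 vCPU) → host 3 (remaining 11 vCPU)
vm13 (45 vCPU) → host 7 (remaining 19 vCPU)
vm14 (9 vCPU) → host 3 (remaining 2 vCPU)
vm15 (48 vCPU) → host 8 (remaining 16 vCPU)
vm16 (44 vCPU) → host 9 (remaining 20 vCPU)
vm17 (48 vCPU) → host 10 (remaining 16 vCPU)
10 hosts × 64 vCPU = 640 vCPU; used 494 vCPU; unused 146 vCPU.

146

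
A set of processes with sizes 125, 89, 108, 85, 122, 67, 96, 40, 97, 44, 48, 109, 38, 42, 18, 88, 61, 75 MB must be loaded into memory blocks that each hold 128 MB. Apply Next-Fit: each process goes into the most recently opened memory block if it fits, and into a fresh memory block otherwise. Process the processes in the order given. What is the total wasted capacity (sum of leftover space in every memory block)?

568

Put 125 MB in memory block 1; 3 MB remain.
Put 89 MB in memory block 2; 39 MB remain.
Put 108 MB in memory block 3; 20 MB remain.
Put 85 MB in memory block 4; 43 MB remain.
Put 122 MB in memory block 5; 6 MB remain.
Put 67 MB in memory block 6; 61 MB remain.
Put 96 MB in memory block 7; 32 MB remain.
Put 40 MB in memory block 8; 88 MB remain.
Put 97 MB in memory block 9; 31 MB remain.
Put 44 MB in memory block 10; 84 MB remain.
Put 48 MB in memory block 10; 36 MB remain.
Put 109 MB in memory block 11; 19 MB remain.
Put 38 MB in memory block 12; 90 MB remain.
Put 42 MB in memory block 12; 48 MB remain.
Put 18 MB in memory block 12; 30 MB remain.
Put 88 MB in memory block 13; 40 MB remain.
Put 61 MB in memory block 14; 67 MB remain.
Put 75 MB in memory block 15; 53 MB remain.
15 memory blocks × 128 MB = 1920 MB; used 1352 MB; unused 568 MB.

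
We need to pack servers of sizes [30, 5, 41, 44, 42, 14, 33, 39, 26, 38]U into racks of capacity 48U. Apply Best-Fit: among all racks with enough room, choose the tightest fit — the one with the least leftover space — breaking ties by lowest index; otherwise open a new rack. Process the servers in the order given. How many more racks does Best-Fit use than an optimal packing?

Best-Fit: [30,5] [41] [44] [42] [14,33] [39] [26] [38] → 8 racks.
8 servers exceed 24U (half the capacity), and no two of those can share a rack, so at least 8 racks are needed.
So 8 is already optimal.

0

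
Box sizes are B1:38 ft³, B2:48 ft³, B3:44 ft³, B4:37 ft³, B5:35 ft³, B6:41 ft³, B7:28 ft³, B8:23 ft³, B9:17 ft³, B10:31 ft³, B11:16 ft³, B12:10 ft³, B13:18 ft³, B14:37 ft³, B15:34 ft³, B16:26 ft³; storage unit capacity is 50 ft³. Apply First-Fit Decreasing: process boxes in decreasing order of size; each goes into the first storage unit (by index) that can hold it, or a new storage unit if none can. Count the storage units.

11 storage units

Sorted descending: 48, 44, 41, 38, 37, 37, 35, 34, 31, 28, 26, 23, 18, 17, 16, 10.
Put 48 ft³ in storage unit 1; 2 ft³ remain.
Put 44 ft³ in storage unit 2; 6 ft³ remain.
Put 41 ft³ in storage unit 3; 9 ft³ remain.
Put 38 ft³ in storage unit 4; 12 ft³ remain.
Put 37 ft³ in storage unit 5; 13 ft³ remain.
Put 37 ft³ in storage unit 6; 13 ft³ remain.
Put 35 ft³ in storage unit 7; 15 ft³ remain.
Put 34 ft³ in storage unit 8; 16 ft³ remain.
Put 31 ft³ in storage unit 9; 19 ft³ remain.
Put 28 ft³ in storage unit 10; 22 ft³ remain.
Put 26 ft³ in storage unit 11; 24 ft³ remain.
Put 23 ft³ in storage unit 11; 1 ft³ remain.
Put 18 ft³ in storage unit 9; 1 ft³ remain.
Put 17 ft³ in storage unit 10; 5 ft³ remain.
Put 16 ft³ in storage unit 8; 0 ft³ remain.
Put 10 ft³ in storage unit 4; 2 ft³ remain.
Final storage units: [48] [44] [41] [38,10] [37] [37] [35] [34,16] [31,18] [28,17] [26,23].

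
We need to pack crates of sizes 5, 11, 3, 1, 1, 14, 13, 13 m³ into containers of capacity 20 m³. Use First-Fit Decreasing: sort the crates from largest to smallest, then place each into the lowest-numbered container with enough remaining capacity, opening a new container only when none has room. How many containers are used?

4

Sorted descending: 14, 13, 13, 11, 5, 3, 1, 1.
14 m³ → container 1 (remaining 6 m³)
13 m³ → container 2 (remaining 7 m³)
13 m³ → container 3 (remaining 7 m³)
11 m³ → container 4 (remaining 9 m³)
5 m³ → container 1 (remaining 1 m³)
3 m³ → container 2 (remaining 4 m³)
1 m³ → container 1 (remaining 0 m³)
1 m³ → container 2 (remaining 3 m³)
Final containers: [14,5,1] [13,3,1] [13] [11].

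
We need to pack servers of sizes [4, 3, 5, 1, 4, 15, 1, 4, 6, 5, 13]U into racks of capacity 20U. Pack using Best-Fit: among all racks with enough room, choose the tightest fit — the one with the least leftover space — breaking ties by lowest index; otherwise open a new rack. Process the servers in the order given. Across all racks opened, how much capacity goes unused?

19

4U → rack 1 (remaining 16U)
3U → rack 1 (remaining 13U)
5U → rack 1 (remaining 8U)
1U → rack 1 (remaining 7U)
4U → rack 1 (remaining 3U)
15U → rack 2 (remaining 5U)
1U → rack 1 (remaining 2U)
4U → rack 2 (remaining 1U)
6U → rack 3 (remaining 14U)
5U → rack 3 (remaining 9U)
13U → rack 4 (remaining 7U)
4 racks × 20U = 80U; used 61U; unused 19U.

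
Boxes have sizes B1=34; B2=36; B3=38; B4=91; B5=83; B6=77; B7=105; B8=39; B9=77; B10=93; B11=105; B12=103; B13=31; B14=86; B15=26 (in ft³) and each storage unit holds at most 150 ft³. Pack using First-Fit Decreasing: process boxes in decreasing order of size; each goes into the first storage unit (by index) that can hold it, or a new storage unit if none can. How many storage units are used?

Sorted descending: 105, 105, 103, 93, 91, 86, 83, 77, 77, 39, 38, 36, 34, 31, 26.
Put 105 ft³ in storage unit 1; 45 ft³ remain.
Put 105 ft³ in storage unit 2; 45 ft³ remain.
Put 103 ft³ in storage unit 3; 47 ft³ remain.
Put 93 ft³ in storage unit 4; 57 ft³ remain.
Put 91 ft³ in storage unit 5; 59 ft³ remain.
Put 86 ft³ in storage unit 6; 64 ft³ remain.
Put 83 ft³ in storage unit 7; 67 ft³ remain.
Put 77 ft³ in storage unit 8; 73 ft³ remain.
Put 77 ft³ in storage unit 9; 73 ft³ remain.
Put 39 ft³ in storage unit 1; 6 ft³ remain.
Put 38 ft³ in storage unit 2; 7 ft³ remain.
Put 36 ft³ in storage unit 3; 11 ft³ remain.
Put 34 ft³ in storage unit 4; 23 ft³ remain.
Put 31 ft³ in storage unit 5; 28 ft³ remain.
Put 26 ft³ in storage unit 5; 2 ft³ remain.
Final storage units: [105,39] [105,38] [103,36] [93,34] [91,31,26] [86] [83] [77] [77].

9 storage units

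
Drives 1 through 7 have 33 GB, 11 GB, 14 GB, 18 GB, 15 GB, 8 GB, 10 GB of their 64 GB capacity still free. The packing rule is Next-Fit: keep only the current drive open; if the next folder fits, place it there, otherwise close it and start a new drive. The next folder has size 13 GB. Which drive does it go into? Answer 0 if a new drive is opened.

0

Next-Fit only looks at drive 7, which has 10 GB free.
13 GB does not fit, so a new drive is opened.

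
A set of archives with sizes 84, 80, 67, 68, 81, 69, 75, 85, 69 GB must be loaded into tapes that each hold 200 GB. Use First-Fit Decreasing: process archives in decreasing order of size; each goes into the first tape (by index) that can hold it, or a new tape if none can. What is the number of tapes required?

Sorted descending: 85, 84, 81, 80, 75, 69, 69, 68, 67.
85 GB → tape 1 (remaining 115 GB)
84 GB → tape 1 (remaining 31 GB)
81 GB → tape 2 (remaining 119 GB)
80 GB → tape 2 (remaining 39 GB)
75 GB → tape 3 (remaining 125 GB)
69 GB → tape 3 (remaining 56 GB)
69 GB → tape 4 (remaining 131 GB)
68 GB → tape 4 (remaining 63 GB)
67 GB → tape 5 (remaining 133 GB)

5 tapes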